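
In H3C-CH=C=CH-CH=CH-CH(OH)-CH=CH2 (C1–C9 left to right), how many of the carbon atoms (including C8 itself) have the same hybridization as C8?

C8 is sp2 (one π bond).
C1: sp3
C2: sp2 ✓
C3: sp
C4: sp2 ✓
C5: sp2 ✓
C6: sp2 ✓
C7: sp3
C8: sp2 ✓
C9: sp2 ✓
6 carbons are sp2.

6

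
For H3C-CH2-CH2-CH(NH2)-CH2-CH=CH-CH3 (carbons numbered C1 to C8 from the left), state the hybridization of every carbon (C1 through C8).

C1: 4 σ bonds — 4 electron domains, sp3.
C2: 4 σ bonds; 4 regions of electron density → sp3.
C3: 4 σ bonds — 4 electron domains, sp3.
C4 is sp3: 4 σ bonds, 4 electron-density regions.
C5 is sp3: 4 σ bonds, 4 electron-density regions.
C6 has 3 σ bonds, plus one π bond: steric number 3 → sp2.
C7: 3 σ bonds, plus one π bond; 3 regions of electron density → sp2.
C8 (4 σ bonds) has steric number 4: sp3.

C1 sp3, C2 sp3, C3 sp3, C4 sp3, C5 sp3, C6 sp2, C7 sp2, C8 sp3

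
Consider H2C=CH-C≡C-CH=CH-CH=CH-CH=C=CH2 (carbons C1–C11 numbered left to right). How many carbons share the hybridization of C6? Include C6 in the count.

C6 is sp2 (one π bond).
C1: sp2 ✓
C2: sp2 ✓
C3: sp
C4: sp
C5: sp2 ✓
C6: sp2 ✓
C7: sp2 ✓
C8: sp2 ✓
C9: sp2 ✓
C10: sp
C11: sp2 ✓
8 carbons are sp2.

8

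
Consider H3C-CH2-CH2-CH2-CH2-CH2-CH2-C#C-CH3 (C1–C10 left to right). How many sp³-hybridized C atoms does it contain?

C1: sp3 ✓
C2: sp3 ✓
C3: sp3 ✓
C4: sp3 ✓
C5: sp3 ✓
C6: sp3 ✓
C7: sp3 ✓
C8: sp
C9: sp
C10: sp3 ✓
C1, C2, C3, C4, C5, C6, C7, C10 → 8 sp3 carbons.

8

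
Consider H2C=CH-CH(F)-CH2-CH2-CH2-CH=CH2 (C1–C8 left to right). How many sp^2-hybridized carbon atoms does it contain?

C1: sp2 ✓
C2: sp2 ✓
C3: sp3
C4: sp3
C5: sp3
C6: sp3
C7: sp2 ✓
C8: sp2 ✓
C1, C2, C7, C8 → 4 sp2 carbons.

4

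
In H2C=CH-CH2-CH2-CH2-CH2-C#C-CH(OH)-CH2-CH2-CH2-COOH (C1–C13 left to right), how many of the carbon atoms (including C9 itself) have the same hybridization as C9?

8

C9 is sp3 (only σ bonds).
C1: sp2
C2: sp2
C3: sp3 ✓
C4: sp3 ✓
C5: sp3 ✓
C6: sp3 ✓
C7: sp
C8: sp
C9: sp3 ✓
C10: sp3 ✓
C11: sp3 ✓
C12: sp3 ✓
C13: sp2
8 carbons are sp3.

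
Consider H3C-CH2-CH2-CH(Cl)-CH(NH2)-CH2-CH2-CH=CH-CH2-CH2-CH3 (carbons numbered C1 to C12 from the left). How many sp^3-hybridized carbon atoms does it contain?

10

C1: sp3 ✓
C2: sp3 ✓
C3: sp3 ✓
C4: sp3 ✓
C5: sp3 ✓
C6: sp3 ✓
C7: sp3 ✓
C8: sp2
C9: sp2
C10: sp3 ✓
C11: sp3 ✓
C12: sp3 ✓
C1, C2, C3, C4, C5, C6, C7, C10, C11, C12 → 10 sp3 carbons.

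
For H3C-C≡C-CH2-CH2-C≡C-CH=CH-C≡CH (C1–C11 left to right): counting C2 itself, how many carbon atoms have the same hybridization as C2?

6

C2 is sp (two π bonds).
C1: sp3
C2: sp ✓
C3: sp ✓
C4: sp3
C5: sp3
C6: sp ✓
C7: sp ✓
C8: sp2
C9: sp2
C10: sp ✓
C11: sp ✓
6 carbons are sp.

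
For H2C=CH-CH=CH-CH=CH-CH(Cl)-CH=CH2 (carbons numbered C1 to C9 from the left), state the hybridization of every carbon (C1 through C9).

C1 — 3 σ bonds, plus one π bond. Steric number 3, so sp2.
C2: 3 σ bonds, plus one π bond — 3 electron domains, sp2.
C3 — 3 σ bonds, plus one π bond. Steric number 3, so sp2.
C4 is sp2: 3 σ bonds, plus one π bond, 3 electron-density regions.
C5: 3 σ bonds, plus one π bond; 3 regions of electron density → sp2.
C6 carries 3 σ bonds, plus one π bond, giving a steric number of 3, so it is sp2.
C7: 4 σ bonds; 4 regions of electron density → sp3.
C8 is sp2: 3 σ bonds, plus one π bond, 3 electron-density regions.
C9 — 3 σ bonds, plus one π bond. Steric number 3, so sp2.

C1 sp2, C2 sp2, C3 sp2, C4 sp2, C5 sp2, C6 sp2, C7 sp3, C8 sp2, C9 sp2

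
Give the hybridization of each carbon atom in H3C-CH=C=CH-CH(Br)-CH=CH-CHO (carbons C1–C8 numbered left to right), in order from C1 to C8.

C1 sp3, C2 sp2, C3 sp, C4 sp2, C5 sp3, C6 sp2, C7 sp2, C8 sp2

C1 — 4 σ bonds. Steric number 4, so sp3.
C2 is sp2: 3 σ bonds, plus one π bond, 3 electron-density regions.
C3 (2 σ bonds, plus two π bonds) has steric number 2: sp.
C4: 3 σ bonds, plus one π bond; 3 regions of electron density → sp2.
C5: 4 σ bonds; 4 regions of electron density → sp3.
C6: 3 σ bonds, plus one π bond — 3 electron domains, sp2.
C7: 3 σ bonds, plus one π bond — 3 electron domains, sp2.
C8 is sp2: 3 σ bonds, plus one π bond, 3 electron-density regions.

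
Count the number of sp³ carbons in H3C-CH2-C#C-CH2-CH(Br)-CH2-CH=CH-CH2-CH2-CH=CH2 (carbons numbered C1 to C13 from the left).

C1: sp3 ✓
C2: sp3 ✓
C3: sp
C4: sp
C5: sp3 ✓
C6: sp3 ✓
C7: sp3 ✓
C8: sp2
C9: sp2
C10: sp3 ✓
C11: sp3 ✓
C12: sp2
C13: sp2
C1, C2, C5, C6, C7, C10, C11 → 7 sp3 carbons.

7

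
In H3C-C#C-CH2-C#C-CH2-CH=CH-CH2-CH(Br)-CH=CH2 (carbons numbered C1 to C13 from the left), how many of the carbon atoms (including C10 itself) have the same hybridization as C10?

5

C10 is sp3 (only σ bonds).
C1: sp3 ✓
C2: sp
C3: sp
C4: sp3 ✓
C5: sp
C6: sp
C7: sp3 ✓
C8: sp2
C9: sp2
C10: sp3 ✓
C11: sp3 ✓
C12: sp2
C13: sp2
5 carbons are sp3.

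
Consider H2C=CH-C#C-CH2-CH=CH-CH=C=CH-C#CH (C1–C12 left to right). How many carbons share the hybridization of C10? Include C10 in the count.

6

C10 is sp2 (one π bond).
C1: sp2 ✓
C2: sp2 ✓
C3: sp
C4: sp
C5: sp3
C6: sp2 ✓
C7: sp2 ✓
C8: sp2 ✓
C9: sp
C10: sp2 ✓
C11: sp
C12: sp
6 carbons are sp2.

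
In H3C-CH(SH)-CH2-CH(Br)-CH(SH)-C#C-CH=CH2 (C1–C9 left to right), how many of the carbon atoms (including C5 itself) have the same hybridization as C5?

5

C5 is sp3 (only σ bonds).
C1: sp3 ✓
C2: sp3 ✓
C3: sp3 ✓
C4: sp3 ✓
C5: sp3 ✓
C6: sp
C7: sp
C8: sp2
C9: sp2
5 carbons are sp3.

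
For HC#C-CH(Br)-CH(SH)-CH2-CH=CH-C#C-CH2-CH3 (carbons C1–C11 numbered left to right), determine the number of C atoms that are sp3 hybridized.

C1: sp
C2: sp
C3: sp3 ✓
C4: sp3 ✓
C5: sp3 ✓
C6: sp2
C7: sp2
C8: sp
C9: sp
C10: sp3 ✓
C11: sp3 ✓
C3, C4, C5, C10, C11 → 5 sp3 carbons.

5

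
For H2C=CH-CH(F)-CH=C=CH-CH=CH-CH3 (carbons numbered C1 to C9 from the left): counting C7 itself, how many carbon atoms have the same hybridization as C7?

6

C7 is sp2 (one π bond).
C1: sp2 ✓
C2: sp2 ✓
C3: sp3
C4: sp2 ✓
C5: sp
C6: sp2 ✓
C7: sp2 ✓
C8: sp2 ✓
C9: sp3
6 carbons are sp2.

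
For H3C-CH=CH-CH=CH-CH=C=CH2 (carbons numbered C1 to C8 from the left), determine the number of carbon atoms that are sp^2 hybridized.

C1: sp3
C2: sp2 ✓
C3: sp2 ✓
C4: sp2 ✓
C5: sp2 ✓
C6: sp2 ✓
C7: sp
C8: sp2 ✓
C2, C3, C4, C5, C6, C8 → 6 sp2 carbons.

6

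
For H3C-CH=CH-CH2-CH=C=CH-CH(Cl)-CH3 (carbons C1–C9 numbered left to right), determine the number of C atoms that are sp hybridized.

1

C1: sp3
C2: sp2
C3: sp2
C4: sp3
C5: sp2
C6: sp ✓
C7: sp2
C8: sp3
C9: sp3
C6 → 1 sp carbon.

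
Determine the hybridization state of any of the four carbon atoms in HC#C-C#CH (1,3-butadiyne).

Every carbon is part of a C≡C triple bond: two σ regions → sp.

sp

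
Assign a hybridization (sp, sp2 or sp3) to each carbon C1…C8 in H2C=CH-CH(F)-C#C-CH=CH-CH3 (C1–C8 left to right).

C1 has 3 σ bonds, plus one π bond: steric number 3 → sp2.
C2: 3 σ bonds, plus one π bond; 3 regions of electron density → sp2.
C3: 4 σ bonds; 4 regions of electron density → sp3.
C4 (2 σ bonds, plus two π bonds) has steric number 2: sp.
C5: 2 σ bonds, plus two π bonds — 2 electron domains, sp.
C6: 3 σ bonds, plus one π bond; 3 regions of electron density → sp2.
C7 (3 σ bonds, plus one π bond) has steric number 3: sp2.
C8 is sp3: 4 σ bonds, 4 electron-density regions.

C1 sp2, C2 sp2, C3 sp3, C4 sp, C5 sp, C6 sp2, C7 sp2, C8 sp3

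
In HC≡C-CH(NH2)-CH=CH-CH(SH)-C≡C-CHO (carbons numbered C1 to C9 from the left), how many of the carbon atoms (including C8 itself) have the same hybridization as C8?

C8 is sp (two π bonds).
C1: sp ✓
C2: sp ✓
C3: sp3
C4: sp2
C5: sp2
C6: sp3
C7: sp ✓
C8: sp ✓
C9: sp2
4 carbons are sp.

4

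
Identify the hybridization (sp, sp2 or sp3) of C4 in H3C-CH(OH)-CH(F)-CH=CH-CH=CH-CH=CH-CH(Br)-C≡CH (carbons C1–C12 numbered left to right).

C4 is sp2: 3 σ bonds, plus one π bond, 3 electron-density regions.

sp^2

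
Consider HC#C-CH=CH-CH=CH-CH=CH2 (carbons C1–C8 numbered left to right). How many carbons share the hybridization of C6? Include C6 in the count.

6

C6 is sp2 (one π bond).
C1: sp
C2: sp
C3: sp2 ✓
C4: sp2 ✓
C5: sp2 ✓
C6: sp2 ✓
C7: sp2 ✓
C8: sp2 ✓
6 carbons are sp2.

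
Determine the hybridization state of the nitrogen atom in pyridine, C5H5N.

sp2

N has two σ bonds and one lone pair in the ring plane (steric number 3 → sp2); its p orbital contributes one electron to the aromatic π system via the C=N double bond.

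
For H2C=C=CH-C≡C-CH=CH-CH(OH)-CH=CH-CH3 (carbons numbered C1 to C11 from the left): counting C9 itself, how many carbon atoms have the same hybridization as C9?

C9 is sp2 (one π bond).
C1: sp2 ✓
C2: sp
C3: sp2 ✓
C4: sp
C5: sp
C6: sp2 ✓
C7: sp2 ✓
C8: sp3
C9: sp2 ✓
C10: sp2 ✓
C11: sp3
6 carbons are sp2.

6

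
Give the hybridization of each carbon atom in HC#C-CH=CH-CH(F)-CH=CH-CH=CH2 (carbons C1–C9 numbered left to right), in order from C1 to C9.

C1 sp, C2 sp, C3 sp2, C4 sp2, C5 sp3, C6 sp2, C7 sp2, C8 sp2, C9 sp2

C1: 2 σ bonds, plus two π bonds; 2 regions of electron density → sp.
C2: 2 σ bonds, plus two π bonds; 2 regions of electron density → sp.
C3 has 3 σ bonds, plus one π bond: steric number 3 → sp2.
C4 — 3 σ bonds, plus one π bond. Steric number 3, so sp2.
C5 has 4 σ bonds: steric number 4 → sp3.
C6 is sp2: 3 σ bonds, plus one π bond, 3 electron-density regions.
C7 has 3 σ bonds, plus one π bond: steric number 3 → sp2.
C8 carries 3 σ bonds, plus one π bond, giving a steric number of 3, so it is sp2.
C9: 3 σ bonds, plus one π bond — 3 electron domains, sp2.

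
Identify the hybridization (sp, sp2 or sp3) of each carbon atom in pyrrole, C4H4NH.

Each carbon atom — 3 σ bonds, plus one π bond. Steric number 3, so sp2.

sp2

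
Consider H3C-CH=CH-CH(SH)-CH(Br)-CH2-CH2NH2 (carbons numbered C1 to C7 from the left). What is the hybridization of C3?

C3 has 3 σ bonds, plus one π bond: steric number 3 → sp2.

sp^2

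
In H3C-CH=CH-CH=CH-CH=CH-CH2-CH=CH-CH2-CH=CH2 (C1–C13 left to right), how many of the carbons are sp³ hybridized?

C1: sp3 ✓
C2: sp2
C3: sp2
C4: sp2
C5: sp2
C6: sp2
C7: sp2
C8: sp3 ✓
C9: sp2
C10: sp2
C11: sp3 ✓
C12: sp2
C13: sp2
C1, C8, C11 → 3 sp3 carbons.

3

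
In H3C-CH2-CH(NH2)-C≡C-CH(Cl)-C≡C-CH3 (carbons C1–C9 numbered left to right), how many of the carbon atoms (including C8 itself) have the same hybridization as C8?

C8 is sp (two π bonds).
C1: sp3
C2: sp3
C3: sp3
C4: sp ✓
C5: sp ✓
C6: sp3
C7: sp ✓
C8: sp ✓
C9: sp3
4 carbons are sp.

4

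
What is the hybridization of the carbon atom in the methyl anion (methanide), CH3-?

sp3

Three σ bonds + one lone pair = steric number 4 → sp3, pyramidal.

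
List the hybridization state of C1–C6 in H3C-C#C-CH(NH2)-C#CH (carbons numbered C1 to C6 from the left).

C1: 4 σ bonds — 4 electron domains, sp3.
C2 has 2 σ bonds, plus two π bonds: steric number 2 → sp.
C3: 2 σ bonds, plus two π bonds — 2 electron domains, sp.
C4: 4 σ bonds; 4 regions of electron density → sp3.
C5: 2 σ bonds, plus two π bonds; 2 regions of electron density → sp.
C6 has 2 σ bonds, plus two π bonds: steric number 2 → sp.

C1 sp3, C2 sp, C3 sp, C4 sp3, C5 sp, C6 sp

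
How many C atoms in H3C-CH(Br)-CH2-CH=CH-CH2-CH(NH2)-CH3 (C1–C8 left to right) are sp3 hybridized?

6

C1: sp3 ✓
C2: sp3 ✓
C3: sp3 ✓
C4: sp2
C5: sp2
C6: sp3 ✓
C7: sp3 ✓
C8: sp3 ✓
C1, C2, C3, C6, C7, C8 → 6 sp3 carbons.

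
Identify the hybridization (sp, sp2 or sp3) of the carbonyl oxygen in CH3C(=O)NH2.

sp²

The carbonyl oxygen (1 σ bond and 2 lone pairs, plus one π bond) has steric number 3: sp2.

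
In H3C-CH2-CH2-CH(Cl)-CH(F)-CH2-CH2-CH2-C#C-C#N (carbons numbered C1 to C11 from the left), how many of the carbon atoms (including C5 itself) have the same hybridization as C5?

C5 is sp3 (only σ bonds).
C1: sp3 ✓
C2: sp3 ✓
C3: sp3 ✓
C4: sp3 ✓
C5: sp3 ✓
C6: sp3 ✓
C7: sp3 ✓
C8: sp3 ✓
C9: sp
C10: sp
C11: sp
8 carbons are sp3.

8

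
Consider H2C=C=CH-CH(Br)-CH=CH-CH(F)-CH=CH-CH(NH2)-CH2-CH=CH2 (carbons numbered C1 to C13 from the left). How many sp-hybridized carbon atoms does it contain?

1

C1: sp2
C2: sp ✓
C3: sp2
C4: sp3
C5: sp2
C6: sp2
C7: sp3
C8: sp2
C9: sp2
C10: sp3
C11: sp3
C12: sp2
C13: sp2
C2 → 1 sp carbon.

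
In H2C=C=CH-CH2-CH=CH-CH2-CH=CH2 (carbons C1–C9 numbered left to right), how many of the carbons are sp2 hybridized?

C1: sp2 ✓
C2: sp
C3: sp2 ✓
C4: sp3
C5: sp2 ✓
C6: sp2 ✓
C7: sp3
C8: sp2 ✓
C9: sp2 ✓
C1, C3, C5, C6, C8, C9 → 6 sp2 carbons.

6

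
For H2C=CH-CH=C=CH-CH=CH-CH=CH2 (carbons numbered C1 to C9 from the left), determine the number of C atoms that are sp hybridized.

1

C1: sp2
C2: sp2
C3: sp2
C4: sp ✓
C5: sp2
C6: sp2
C7: sp2
C8: sp2
C9: sp2
C4 → 1 sp carbon.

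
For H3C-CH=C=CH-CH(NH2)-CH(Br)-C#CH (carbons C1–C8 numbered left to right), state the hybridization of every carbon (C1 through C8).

C1 — 4 σ bonds. Steric number 4, so sp3.
C2: 3 σ bonds, plus one π bond; 3 regions of electron density → sp2.
C3: 2 σ bonds, plus two π bonds; 2 regions of electron density → sp.
C4 is sp2: 3 σ bonds, plus one π bond, 3 electron-density regions.
C5 has 4 σ bonds: steric number 4 → sp3.
C6: 4 σ bonds; 4 regions of electron density → sp3.
C7 (2 σ bonds, plus two π bonds) has steric number 2: sp.
C8: 2 σ bonds, plus two π bonds — 2 electron domains, sp.

C1 sp3, C2 sp2, C3 sp, C4 sp2, C5 sp3, C6 sp3, C7 sp, C8 sp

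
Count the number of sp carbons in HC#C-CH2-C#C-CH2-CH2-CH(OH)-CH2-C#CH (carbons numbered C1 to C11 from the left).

C1: sp ✓
C2: sp ✓
C3: sp3
C4: sp ✓
C5: sp ✓
C6: sp3
C7: sp3
C8: sp3
C9: sp3
C10: sp ✓
C11: sp ✓
C1, C2, C4, C5, C10, C11 → 6 sp carbons.

6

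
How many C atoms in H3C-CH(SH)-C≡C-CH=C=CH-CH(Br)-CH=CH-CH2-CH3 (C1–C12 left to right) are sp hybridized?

3

C1: sp3
C2: sp3
C3: sp ✓
C4: sp ✓
C5: sp2
C6: sp ✓
C7: sp2
C8: sp3
C9: sp2
C10: sp2
C11: sp3
C12: sp3
C3, C4, C6 → 3 sp carbons.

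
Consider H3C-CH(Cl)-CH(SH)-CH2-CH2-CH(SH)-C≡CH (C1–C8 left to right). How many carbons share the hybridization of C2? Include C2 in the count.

C2 is sp3 (only σ bonds).
C1: sp3 ✓
C2: sp3 ✓
C3: sp3 ✓
C4: sp3 ✓
C5: sp3 ✓
C6: sp3 ✓
C7: sp
C8: sp
6 carbons are sp3.

6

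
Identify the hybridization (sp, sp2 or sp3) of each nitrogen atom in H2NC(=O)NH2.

sp²

Both N lone pairs are conjugated with the C=O; planar sp2.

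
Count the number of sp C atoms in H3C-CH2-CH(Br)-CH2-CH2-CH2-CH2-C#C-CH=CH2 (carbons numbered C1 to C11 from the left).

C1: sp3
C2: sp3
C3: sp3
C4: sp3
C5: sp3
C6: sp3
C7: sp3
C8: sp ✓
C9: sp ✓
C10: sp2
C11: sp2
C8, C9 → 2 sp carbons.

2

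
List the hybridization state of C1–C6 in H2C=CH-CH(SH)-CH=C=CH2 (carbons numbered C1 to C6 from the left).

C1 sp2, C2 sp2, C3 sp3, C4 sp2, C5 sp, C6 sp2

C1 is sp2: 3 σ bonds, plus one π bond, 3 electron-density regions.
C2: 3 σ bonds, plus one π bond; 3 regions of electron density → sp2.
C3 has 4 σ bonds: steric number 4 → sp3.
C4 (3 σ bonds, plus one π bond) has steric number 3: sp2.
C5 has 2 σ bonds, plus two π bonds: steric number 2 → sp.
C6: 3 σ bonds, plus one π bond; 3 regions of electron density → sp2.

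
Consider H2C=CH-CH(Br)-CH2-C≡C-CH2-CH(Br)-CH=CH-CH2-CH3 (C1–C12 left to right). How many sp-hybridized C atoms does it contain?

C1: sp2
C2: sp2
C3: sp3
C4: sp3
C5: sp ✓
C6: sp ✓
C7: sp3
C8: sp3
C9: sp2
C10: sp2
C11: sp3
C12: sp3
C5, C6 → 2 sp carbons.

2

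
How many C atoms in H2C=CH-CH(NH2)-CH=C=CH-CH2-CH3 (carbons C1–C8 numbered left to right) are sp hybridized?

1

C1: sp2
C2: sp2
C3: sp3
C4: sp2
C5: sp ✓
C6: sp2
C7: sp3
C8: sp3
C5 → 1 sp carbon.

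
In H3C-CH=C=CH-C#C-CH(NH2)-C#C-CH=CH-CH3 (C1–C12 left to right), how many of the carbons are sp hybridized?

C1: sp3
C2: sp2
C3: sp ✓
C4: sp2
C5: sp ✓
C6: sp ✓
C7: sp3
C8: sp ✓
C9: sp ✓
C10: sp2
C11: sp2
C12: sp3
C3, C5, C6, C8, C9 → 5 sp carbons.

5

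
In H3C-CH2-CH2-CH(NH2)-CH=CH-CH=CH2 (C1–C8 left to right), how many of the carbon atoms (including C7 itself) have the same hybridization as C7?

4

C7 is sp2 (one π bond).
C1: sp3
C2: sp3
C3: sp3
C4: sp3
C5: sp2 ✓
C6: sp2 ✓
C7: sp2 ✓
C8: sp2 ✓
4 carbons are sp2.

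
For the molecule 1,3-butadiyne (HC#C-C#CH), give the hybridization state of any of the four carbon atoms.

Every carbon is part of a C≡C triple bond: two σ regions → sp.

sp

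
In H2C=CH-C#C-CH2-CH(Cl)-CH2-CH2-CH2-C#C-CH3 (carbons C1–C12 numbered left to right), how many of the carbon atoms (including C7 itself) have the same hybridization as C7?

C7 is sp3 (only σ bonds).
C1: sp2
C2: sp2
C3: sp
C4: sp
C5: sp3 ✓
C6: sp3 ✓
C7: sp3 ✓
C8: sp3 ✓
C9: sp3 ✓
C10: sp
C11: sp
C12: sp3 ✓
6 carbons are sp3.

6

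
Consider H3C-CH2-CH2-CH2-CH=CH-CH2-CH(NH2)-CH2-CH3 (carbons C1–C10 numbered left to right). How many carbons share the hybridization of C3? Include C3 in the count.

8

C3 is sp3 (only σ bonds).
C1: sp3 ✓
C2: sp3 ✓
C3: sp3 ✓
C4: sp3 ✓
C5: sp2
C6: sp2
C7: sp3 ✓
C8: sp3 ✓
C9: sp3 ✓
C10: sp3 ✓
8 carbons are sp3.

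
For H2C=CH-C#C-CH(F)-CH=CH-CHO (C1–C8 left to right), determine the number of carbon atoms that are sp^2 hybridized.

5

C1: sp2 ✓
C2: sp2 ✓
C3: sp
C4: sp
C5: sp3
C6: sp2 ✓
C7: sp2 ✓
C8: sp2 ✓
C1, C2, C6, C7, C8 → 5 sp2 carbons.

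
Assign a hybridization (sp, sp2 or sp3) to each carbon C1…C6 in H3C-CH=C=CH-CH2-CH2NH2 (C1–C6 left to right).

C1: 4 σ bonds — 4 electron domains, sp3.
C2: 3 σ bonds, plus one π bond — 3 electron domains, sp2.
C3 — 2 σ bonds, plus two π bonds. Steric number 2, so sp.
C4 carries 3 σ bonds, plus one π bond, giving a steric number of 3, so it is sp2.
C5 is sp3: 4 σ bonds, 4 electron-density regions.
C6 (4 σ bonds) has steric number 4: sp3.

C1 sp3, C2 sp2, C3 sp, C4 sp2, C5 sp3, C6 sp3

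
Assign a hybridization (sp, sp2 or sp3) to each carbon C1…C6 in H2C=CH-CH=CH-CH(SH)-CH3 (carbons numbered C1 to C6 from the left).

C1 sp2, C2 sp2, C3 sp2, C4 sp2, C5 sp3, C6 sp3

C1 (3 σ bonds, plus one π bond) has steric number 3: sp2.
C2: 3 σ bonds, plus one π bond — 3 electron domains, sp2.
C3: 3 σ bonds, plus one π bond; 3 regions of electron density → sp2.
C4 — 3 σ bonds, plus one π bond. Steric number 3, so sp2.
C5 carries 4 σ bonds, giving a steric number of 4, so it is sp3.
C6: 4 σ bonds — 4 electron domains, sp3.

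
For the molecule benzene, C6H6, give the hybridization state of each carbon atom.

sp2

Every ring carbon has three σ bonds and contributes one p electron to the aromatic π system.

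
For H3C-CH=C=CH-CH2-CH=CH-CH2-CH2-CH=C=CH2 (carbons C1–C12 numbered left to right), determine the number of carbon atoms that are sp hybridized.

C1: sp3
C2: sp2
C3: sp ✓
C4: sp2
C5: sp3
C6: sp2
C7: sp2
C8: sp3
C9: sp3
C10: sp2
C11: sp ✓
C12: sp2
C3, C11 → 2 sp carbons.

2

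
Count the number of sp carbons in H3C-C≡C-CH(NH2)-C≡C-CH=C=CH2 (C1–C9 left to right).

5

C1: sp3
C2: sp ✓
C3: sp ✓
C4: sp3
C5: sp ✓
C6: sp ✓
C7: sp2
C8: sp ✓
C9: sp2
C2, C3, C5, C6, C8 → 5 sp carbons.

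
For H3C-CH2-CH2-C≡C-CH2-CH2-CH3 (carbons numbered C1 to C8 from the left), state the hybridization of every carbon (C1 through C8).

C1 — 4 σ bonds. Steric number 4, so sp3.
C2 (4 σ bonds) has steric number 4: sp3.
C3: 4 σ bonds — 4 electron domains, sp3.
C4: 2 σ bonds, plus two π bonds — 2 electron domains, sp.
C5 (2 σ bonds, plus two π bonds) has steric number 2: sp.
C6: 4 σ bonds — 4 electron domains, sp3.
C7 is sp3: 4 σ bonds, 4 electron-density regions.
C8 carries 4 σ bonds, giving a steric number of 4, so it is sp3.

C1 sp3, C2 sp3, C3 sp3, C4 sp, C5 sp, C6 sp3, C7 sp3, C8 sp3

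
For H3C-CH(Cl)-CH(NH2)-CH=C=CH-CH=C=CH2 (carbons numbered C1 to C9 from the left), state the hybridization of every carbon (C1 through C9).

C1 carries 4 σ bonds, giving a steric number of 4, so it is sp3.
C2 is sp3: 4 σ bonds, 4 electron-density regions.
C3 has 4 σ bonds: steric number 4 → sp3.
C4 carries 3 σ bonds, plus one π bond, giving a steric number of 3, so it is sp2.
C5: 2 σ bonds, plus two π bonds — 2 electron domains, sp.
C6: 3 σ bonds, plus one π bond; 3 regions of electron density → sp2.
C7 has 3 σ bonds, plus one π bond: steric number 3 → sp2.
C8: 2 σ bonds, plus two π bonds; 2 regions of electron density → sp.
C9 is sp2: 3 σ bonds, plus one π bond, 3 electron-density regions.

C1 sp3, C2 sp3, C3 sp3, C4 sp2, C5 sp, C6 sp2, C7 sp2, C8 sp, C9 sp2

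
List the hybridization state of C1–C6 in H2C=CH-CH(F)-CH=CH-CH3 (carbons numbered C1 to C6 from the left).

C1 sp2, C2 sp2, C3 sp3, C4 sp2, C5 sp2, C6 sp3

C1 (3 σ bonds, plus one π bond) has steric number 3: sp2.
C2 is sp2: 3 σ bonds, plus one π bond, 3 electron-density regions.
C3 has 4 σ bonds: steric number 4 → sp3.
C4 (3 σ bonds, plus one π bond) has steric number 3: sp2.
C5 carries 3 σ bonds, plus one π bond, giving a steric number of 3, so it is sp2.
C6 — 4 σ bonds. Steric number 4, so sp3.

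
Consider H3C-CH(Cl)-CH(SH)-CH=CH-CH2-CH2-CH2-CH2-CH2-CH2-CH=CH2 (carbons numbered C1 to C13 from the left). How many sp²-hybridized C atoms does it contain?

4

C1: sp3
C2: sp3
C3: sp3
C4: sp2 ✓
C5: sp2 ✓
C6: sp3
C7: sp3
C8: sp3
C9: sp3
C10: sp3
C11: sp3
C12: sp2 ✓
C13: sp2 ✓
C4, C5, C12, C13 → 4 sp2 carbons.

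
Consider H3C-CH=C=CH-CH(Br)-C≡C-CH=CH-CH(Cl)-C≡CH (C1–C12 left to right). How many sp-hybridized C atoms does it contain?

5

C1: sp3
C2: sp2
C3: sp ✓
C4: sp2
C5: sp3
C6: sp ✓
C7: sp ✓
C8: sp2
C9: sp2
C10: sp3
C11: sp ✓
C12: sp ✓
C3, C6, C7, C11, C12 → 5 sp carbons.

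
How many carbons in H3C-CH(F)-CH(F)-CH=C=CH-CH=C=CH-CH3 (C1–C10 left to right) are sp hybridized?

C1: sp3
C2: sp3
C3: sp3
C4: sp2
C5: sp ✓
C6: sp2
C7: sp2
C8: sp ✓
C9: sp2
C10: sp3
C5, C8 → 2 sp carbons.

2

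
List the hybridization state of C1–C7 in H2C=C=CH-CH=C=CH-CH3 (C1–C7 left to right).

C1 is sp2: 3 σ bonds, plus one π bond, 3 electron-density regions.
C2 has 2 σ bonds, plus two π bonds: steric number 2 → sp.
C3 carries 3 σ bonds, plus one π bond, giving a steric number of 3, so it is sp2.
C4: 3 σ bonds, plus one π bond — 3 electron domains, sp2.
C5 has 2 σ bonds, plus two π bonds: steric number 2 → sp.
C6: 3 σ bonds, plus one π bond; 3 regions of electron density → sp2.
C7 is sp3: 4 σ bonds, 4 electron-density regions.

C1 sp2, C2 sp, C3 sp2, C4 sp2, C5 sp, C6 sp2, C7 sp3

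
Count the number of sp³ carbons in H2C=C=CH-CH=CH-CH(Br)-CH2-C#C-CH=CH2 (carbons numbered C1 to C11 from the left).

C1: sp2
C2: sp
C3: sp2
C4: sp2
C5: sp2
C6: sp3 ✓
C7: sp3 ✓
C8: sp
C9: sp
C10: sp2
C11: sp2
C6, C7 → 2 sp3 carbons.

2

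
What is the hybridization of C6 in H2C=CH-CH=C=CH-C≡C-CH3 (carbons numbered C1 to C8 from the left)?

C6: 2 σ bonds, plus two π bonds — 2 electron domains, sp.

sp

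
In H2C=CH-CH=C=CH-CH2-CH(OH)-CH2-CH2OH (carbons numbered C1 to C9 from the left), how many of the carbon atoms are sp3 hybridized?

C1: sp2
C2: sp2
C3: sp2
C4: sp
C5: sp2
C6: sp3 ✓
C7: sp3 ✓
C8: sp3 ✓
C9: sp3 ✓
C6, C7, C8, C9 → 4 sp3 carbons.

4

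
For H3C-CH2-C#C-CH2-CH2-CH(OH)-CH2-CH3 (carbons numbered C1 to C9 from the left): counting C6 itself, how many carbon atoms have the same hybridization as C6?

7

C6 is sp3 (only σ bonds).
C1: sp3 ✓
C2: sp3 ✓
C3: sp
C4: sp
C5: sp3 ✓
C6: sp3 ✓
C7: sp3 ✓
C8: sp3 ✓
C9: sp3 ✓
7 carbons are sp3.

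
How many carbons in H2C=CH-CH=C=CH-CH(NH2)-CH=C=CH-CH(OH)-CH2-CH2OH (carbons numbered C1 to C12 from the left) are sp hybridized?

C1: sp2
C2: sp2
C3: sp2
C4: sp ✓
C5: sp2
C6: sp3
C7: sp2
C8: sp ✓
C9: sp2
C10: sp3
C11: sp3
C12: sp3
C4, C8 → 2 sp carbons.

2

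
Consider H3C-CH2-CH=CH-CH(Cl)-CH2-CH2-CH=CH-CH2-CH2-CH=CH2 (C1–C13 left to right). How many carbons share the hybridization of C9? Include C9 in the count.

C9 is sp2 (one π bond).
C1: sp3
C2: sp3
C3: sp2 ✓
C4: sp2 ✓
C5: sp3
C6: sp3
C7: sp3
C8: sp2 ✓
C9: sp2 ✓
C10: sp3
C11: sp3
C12: sp2 ✓
C13: sp2 ✓
6 carbons are sp2.

6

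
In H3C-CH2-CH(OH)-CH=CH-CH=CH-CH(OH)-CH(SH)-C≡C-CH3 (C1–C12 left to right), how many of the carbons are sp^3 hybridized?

C1: sp3 ✓
C2: sp3 ✓
C3: sp3 ✓
C4: sp2
C5: sp2
C6: sp2
C7: sp2
C8: sp3 ✓
C9: sp3 ✓
C10: sp
C11: sp
C12: sp3 ✓
C1, C2, C3, C8, C9, C12 → 6 sp3 carbons.

6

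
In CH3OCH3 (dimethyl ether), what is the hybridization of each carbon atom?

sp³

Each carbon atom: 4 σ bonds; 4 regions of electron density → sp3.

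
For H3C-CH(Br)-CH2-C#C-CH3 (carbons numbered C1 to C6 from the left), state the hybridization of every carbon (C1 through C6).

C1 sp3, C2 sp3, C3 sp3, C4 sp, C5 sp, C6 sp3

C1 — 4 σ bonds. Steric number 4, so sp3.
C2 has 4 σ bonds: steric number 4 → sp3.
C3 (4 σ bonds) has steric number 4: sp3.
C4 — 2 σ bonds, plus two π bonds. Steric number 2, so sp.
C5 — 2 σ bonds, plus two π bonds. Steric number 2, so sp.
C6 has 4 σ bonds: steric number 4 → sp3.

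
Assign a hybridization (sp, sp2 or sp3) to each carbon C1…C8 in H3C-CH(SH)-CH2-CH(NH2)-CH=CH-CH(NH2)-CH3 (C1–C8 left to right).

C1 sp3, C2 sp3, C3 sp3, C4 sp3, C5 sp2, C6 sp2, C7 sp3, C8 sp3

C1: 4 σ bonds — 4 electron domains, sp3.
C2 is sp3: 4 σ bonds, 4 electron-density regions.
C3 — 4 σ bonds. Steric number 4, so sp3.
C4 (4 σ bonds) has steric number 4: sp3.
C5: 3 σ bonds, plus one π bond — 3 electron domains, sp2.
C6: 3 σ bonds, plus one π bond; 3 regions of electron density → sp2.
C7: 4 σ bonds; 4 regions of electron density → sp3.
C8 carries 4 σ bonds, giving a steric number of 4, so it is sp3.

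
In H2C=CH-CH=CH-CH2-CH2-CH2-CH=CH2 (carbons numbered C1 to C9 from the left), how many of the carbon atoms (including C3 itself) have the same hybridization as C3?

6

C3 is sp2 (one π bond).
C1: sp2 ✓
C2: sp2 ✓
C3: sp2 ✓
C4: sp2 ✓
C5: sp3
C6: sp3
C7: sp3
C8: sp2 ✓
C9: sp2 ✓
6 carbons are sp2.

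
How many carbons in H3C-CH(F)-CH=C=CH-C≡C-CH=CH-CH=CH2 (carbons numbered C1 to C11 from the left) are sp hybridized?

C1: sp3
C2: sp3
C3: sp2
C4: sp ✓
C5: sp2
C6: sp ✓
C7: sp ✓
C8: sp2
C9: sp2
C10: sp2
C11: sp2
C4, C6, C7 → 3 sp carbons.

3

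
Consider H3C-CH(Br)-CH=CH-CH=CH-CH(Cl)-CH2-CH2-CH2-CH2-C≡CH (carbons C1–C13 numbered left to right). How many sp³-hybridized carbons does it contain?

C1: sp3 ✓
C2: sp3 ✓
C3: sp2
C4: sp2
C5: sp2
C6: sp2
C7: sp3 ✓
C8: sp3 ✓
C9: sp3 ✓
C10: sp3 ✓
C11: sp3 ✓
C12: sp
C13: sp
C1, C2, C7, C8, C9, C10, C11 → 7 sp3 carbons.

7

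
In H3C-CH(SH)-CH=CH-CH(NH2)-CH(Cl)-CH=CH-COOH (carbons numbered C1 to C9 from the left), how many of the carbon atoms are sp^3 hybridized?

4

C1: sp3 ✓
C2: sp3 ✓
C3: sp2
C4: sp2
C5: sp3 ✓
C6: sp3 ✓
C7: sp2
C8: sp2
C9: sp2
C1, C2, C5, C6 → 4 sp3 carbons.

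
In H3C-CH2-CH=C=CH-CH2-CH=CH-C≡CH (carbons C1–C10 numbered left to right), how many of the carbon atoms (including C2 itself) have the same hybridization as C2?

3

C2 is sp3 (only σ bonds).
C1: sp3 ✓
C2: sp3 ✓
C3: sp2
C4: sp
C5: sp2
C6: sp3 ✓
C7: sp2
C8: sp2
C9: sp
C10: sp
3 carbons are sp3.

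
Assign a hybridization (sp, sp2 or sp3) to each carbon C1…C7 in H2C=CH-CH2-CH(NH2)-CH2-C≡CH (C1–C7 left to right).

C1: 3 σ bonds, plus one π bond; 3 regions of electron density → sp2.
C2 has 3 σ bonds, plus one π bond: steric number 3 → sp2.
C3: 4 σ bonds — 4 electron domains, sp3.
C4 — 4 σ bonds. Steric number 4, so sp3.
C5: 4 σ bonds; 4 regions of electron density → sp3.
C6: 2 σ bonds, plus two π bonds — 2 electron domains, sp.
C7 (2 σ bonds, plus two π bonds) has steric number 2: sp.

C1 sp2, C2 sp2, C3 sp3, C4 sp3, C5 sp3, C6 sp, C7 sp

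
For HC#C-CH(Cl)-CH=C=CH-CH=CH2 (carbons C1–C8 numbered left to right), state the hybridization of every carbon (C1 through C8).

C1 sp, C2 sp, C3 sp3, C4 sp2, C5 sp, C6 sp2, C7 sp2, C8 sp2

C1 (2 σ bonds, plus two π bonds) has steric number 2: sp.
C2 — 2 σ bonds, plus two π bonds. Steric number 2, so sp.
C3 is sp3: 4 σ bonds, 4 electron-density regions.
C4 (3 σ bonds, plus one π bond) has steric number 3: sp2.
C5 has 2 σ bonds, plus two π bonds: steric number 2 → sp.
C6 carries 3 σ bonds, plus one π bond, giving a steric number of 3, so it is sp2.
C7 has 3 σ bonds, plus one π bond: steric number 3 → sp2.
C8 carries 3 σ bonds, plus one π bond, giving a steric number of 3, so it is sp2.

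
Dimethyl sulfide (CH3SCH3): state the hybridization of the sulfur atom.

sp^3

The sulfur atom: 2 σ bonds and 2 lone pairs; 4 regions of electron density → sp3.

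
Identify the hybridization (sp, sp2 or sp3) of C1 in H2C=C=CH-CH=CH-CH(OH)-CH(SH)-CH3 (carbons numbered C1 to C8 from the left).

C1 is sp2: 3 σ bonds, plus one π bond, 3 electron-density regions.

sp^2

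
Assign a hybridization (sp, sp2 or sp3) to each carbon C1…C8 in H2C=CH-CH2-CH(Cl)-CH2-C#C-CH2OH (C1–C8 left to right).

C1 (3 σ bonds, plus one π bond) has steric number 3: sp2.
C2 — 3 σ bonds, plus one π bond. Steric number 3, so sp2.
C3 carries 4 σ bonds, giving a steric number of 4, so it is sp3.
C4 has 4 σ bonds: steric number 4 → sp3.
C5 — 4 σ bonds. Steric number 4, so sp3.
C6 carries 2 σ bonds, plus two π bonds, giving a steric number of 2, so it is sp.
C7: 2 σ bonds, plus two π bonds — 2 electron domains, sp.
C8 (4 σ bonds) has steric number 4: sp3.

C1 sp2, C2 sp2, C3 sp3, C4 sp3, C5 sp3, C6 sp, C7 sp, C8 sp3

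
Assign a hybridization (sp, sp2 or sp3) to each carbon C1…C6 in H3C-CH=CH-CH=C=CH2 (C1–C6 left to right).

C1: 4 σ bonds — 4 electron domains, sp3.
C2 carries 3 σ bonds, plus one π bond, giving a steric number of 3, so it is sp2.
C3 — 3 σ bonds, plus one π bond. Steric number 3, so sp2.
C4 — 3 σ bonds, plus one π bond. Steric number 3, so sp2.
C5 — 2 σ bonds, plus two π bonds. Steric number 2, so sp.
C6 carries 3 σ bonds, plus one π bond, giving a steric number of 3, so it is sp2.

C1 sp3, C2 sp2, C3 sp2, C4 sp2, C5 sp, C6 sp2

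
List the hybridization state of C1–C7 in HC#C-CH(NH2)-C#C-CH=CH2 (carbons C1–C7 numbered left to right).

C1 is sp: 2 σ bonds, plus two π bonds, 2 electron-density regions.
C2 (2 σ bonds, plus two π bonds) has steric number 2: sp.
C3 — 4 σ bonds. Steric number 4, so sp3.
C4 carries 2 σ bonds, plus two π bonds, giving a steric number of 2, so it is sp.
C5 is sp: 2 σ bonds, plus two π bonds, 2 electron-density regions.
C6 is sp2: 3 σ bonds, plus one π bond, 3 electron-density regions.
C7: 3 σ bonds, plus one π bond — 3 electron domains, sp2.

C1 sp, C2 sp, C3 sp3, C4 sp, C5 sp, C6 sp2, C7 sp2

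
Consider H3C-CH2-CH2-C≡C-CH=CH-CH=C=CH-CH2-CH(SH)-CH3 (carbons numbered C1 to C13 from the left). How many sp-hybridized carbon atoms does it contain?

C1: sp3
C2: sp3
C3: sp3
C4: sp ✓
C5: sp ✓
C6: sp2
C7: sp2
C8: sp2
C9: sp ✓
C10: sp2
C11: sp3
C12: sp3
C13: sp3
C4, C5, C9 → 3 sp carbons.

3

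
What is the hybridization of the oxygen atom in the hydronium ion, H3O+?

Three σ bonds + one lone pair = steric number 4 → sp3.

sp^3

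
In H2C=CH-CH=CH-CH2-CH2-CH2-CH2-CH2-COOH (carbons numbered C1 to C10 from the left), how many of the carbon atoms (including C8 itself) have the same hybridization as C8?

C8 is sp3 (only σ bonds).
C1: sp2
C2: sp2
C3: sp2
C4: sp2
C5: sp3 ✓
C6: sp3 ✓
C7: sp3 ✓
C8: sp3 ✓
C9: sp3 ✓
C10: sp2
5 carbons are sp3.

5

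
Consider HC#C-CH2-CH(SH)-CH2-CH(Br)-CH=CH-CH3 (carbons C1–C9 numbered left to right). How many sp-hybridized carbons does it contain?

2

C1: sp ✓
C2: sp ✓
C3: sp3
C4: sp3
C5: sp3
C6: sp3
C7: sp2
C8: sp2
C9: sp3
C1, C2 → 2 sp carbons.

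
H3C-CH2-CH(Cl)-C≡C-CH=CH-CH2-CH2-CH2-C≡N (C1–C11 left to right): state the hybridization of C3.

C3: 4 σ bonds; 4 regions of electron density → sp3.

sp³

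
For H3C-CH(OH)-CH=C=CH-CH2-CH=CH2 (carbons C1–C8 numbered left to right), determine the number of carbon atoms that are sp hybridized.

C1: sp3
C2: sp3
C3: sp2
C4: sp ✓
C5: sp2
C6: sp3
C7: sp2
C8: sp2
C4 → 1 sp carbon.

1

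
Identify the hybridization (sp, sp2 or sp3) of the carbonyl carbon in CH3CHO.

The carbonyl carbon: 3 σ bonds, plus one π bond — 3 electron domains, sp2.

sp^2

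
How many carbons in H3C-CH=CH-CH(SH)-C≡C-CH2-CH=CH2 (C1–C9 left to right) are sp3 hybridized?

C1: sp3 ✓
C2: sp2
C3: sp2
C4: sp3 ✓
C5: sp
C6: sp
C7: sp3 ✓
C8: sp2
C9: sp2
C1, C4, C7 → 3 sp3 carbons.

3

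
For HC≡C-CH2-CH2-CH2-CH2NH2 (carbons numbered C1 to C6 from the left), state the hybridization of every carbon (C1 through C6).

C1 sp, C2 sp, C3 sp3, C4 sp3, C5 sp3, C6 sp3

C1 (2 σ bonds, plus two π bonds) has steric number 2: sp.
C2: 2 σ bonds, plus two π bonds — 2 electron domains, sp.
C3 is sp3: 4 σ bonds, 4 electron-density regions.
C4: 4 σ bonds; 4 regions of electron density → sp3.
C5 has 4 σ bonds: steric number 4 → sp3.
C6 has 4 σ bonds: steric number 4 → sp3.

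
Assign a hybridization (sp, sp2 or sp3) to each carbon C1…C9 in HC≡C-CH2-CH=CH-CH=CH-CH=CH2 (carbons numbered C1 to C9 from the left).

C1 sp, C2 sp, C3 sp3, C4 sp2, C5 sp2, C6 sp2, C7 sp2, C8 sp2, C9 sp2

C1 has 2 σ bonds, plus two π bonds: steric number 2 → sp.
C2 has 2 σ bonds, plus two π bonds: steric number 2 → sp.
C3 is sp3: 4 σ bonds, 4 electron-density regions.
C4 — 3 σ bonds, plus one π bond. Steric number 3, so sp2.
C5 (3 σ bonds, plus one π bond) has steric number 3: sp2.
C6 — 3 σ bonds, plus one π bond. Steric number 3, so sp2.
C7 carries 3 σ bonds, plus one π bond, giving a steric number of 3, so it is sp2.
C8: 3 σ bonds, plus one π bond; 3 regions of electron density → sp2.
C9 has 3 σ bonds, plus one π bond: steric number 3 → sp2.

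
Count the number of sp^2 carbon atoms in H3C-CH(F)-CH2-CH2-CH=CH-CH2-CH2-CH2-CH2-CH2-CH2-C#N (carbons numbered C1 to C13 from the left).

C1: sp3
C2: sp3
C3: sp3
C4: sp3
C5: sp2 ✓
C6: sp2 ✓
C7: sp3
C8: sp3
C9: sp3
C10: sp3
C11: sp3
C12: sp3
C13: sp
C5, C6 → 2 sp2 carbons.

2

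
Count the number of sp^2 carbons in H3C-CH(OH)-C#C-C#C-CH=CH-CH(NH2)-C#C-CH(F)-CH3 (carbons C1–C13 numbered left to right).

2

C1: sp3
C2: sp3
C3: sp
C4: sp
C5: sp
C6: sp
C7: sp2 ✓
C8: sp2 ✓
C9: sp3
C10: sp
C11: sp
C12: sp3
C13: sp3
C7, C8 → 2 sp2 carbons.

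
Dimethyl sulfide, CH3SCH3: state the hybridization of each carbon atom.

Each carbon atom has 4 σ bonds: steric number 4 → sp3.

sp3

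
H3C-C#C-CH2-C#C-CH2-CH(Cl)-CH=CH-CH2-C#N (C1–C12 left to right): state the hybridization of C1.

C1 carries 4 σ bonds, giving a steric number of 4, so it is sp3.

sp^3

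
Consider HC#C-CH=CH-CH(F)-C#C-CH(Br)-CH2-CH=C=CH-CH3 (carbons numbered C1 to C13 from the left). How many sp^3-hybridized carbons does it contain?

4

C1: sp
C2: sp
C3: sp2
C4: sp2
C5: sp3 ✓
C6: sp
C7: sp
C8: sp3 ✓
C9: sp3 ✓
C10: sp2
C11: sp
C12: sp2
C13: sp3 ✓
C5, C8, C9, C13 → 4 sp3 carbons.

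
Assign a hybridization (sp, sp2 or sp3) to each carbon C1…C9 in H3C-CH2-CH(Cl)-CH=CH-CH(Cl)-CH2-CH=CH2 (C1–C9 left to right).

C1 carries 4 σ bonds, giving a steric number of 4, so it is sp3.
C2: 4 σ bonds — 4 electron domains, sp3.
C3 has 4 σ bonds: steric number 4 → sp3.
C4 (3 σ bonds, plus one π bond) has steric number 3: sp2.
C5: 3 σ bonds, plus one π bond; 3 regions of electron density → sp2.
C6 carries 4 σ bonds, giving a steric number of 4, so it is sp3.
C7 has 4 σ bonds: steric number 4 → sp3.
C8: 3 σ bonds, plus one π bond — 3 electron domains, sp2.
C9 (3 σ bonds, plus one π bond) has steric number 3: sp2.

C1 sp3, C2 sp3, C3 sp3, C4 sp2, C5 sp2, C6 sp3, C7 sp3, C8 sp2, C9 sp2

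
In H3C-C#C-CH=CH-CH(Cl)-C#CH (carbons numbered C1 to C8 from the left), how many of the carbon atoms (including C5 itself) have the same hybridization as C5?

2

C5 is sp2 (one π bond).
C1: sp3
C2: sp
C3: sp
C4: sp2 ✓
C5: sp2 ✓
C6: sp3
C7: sp
C8: sp
2 carbons are sp2.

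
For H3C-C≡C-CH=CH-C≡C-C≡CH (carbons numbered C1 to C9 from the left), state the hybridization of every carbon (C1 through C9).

C1 sp3, C2 sp, C3 sp, C4 sp2, C5 sp2, C6 sp, C7 sp, C8 sp, C9 sp

C1 carries 4 σ bonds, giving a steric number of 4, so it is sp3.
C2 carries 2 σ bonds, plus two π bonds, giving a steric number of 2, so it is sp.
C3 carries 2 σ bonds, plus two π bonds, giving a steric number of 2, so it is sp.
C4 (3 σ bonds, plus one π bond) has steric number 3: sp2.
C5: 3 σ bonds, plus one π bond — 3 electron domains, sp2.
C6 — 2 σ bonds, plus two π bonds. Steric number 2, so sp.
C7 has 2 σ bonds, plus two π bonds: steric number 2 → sp.
C8: 2 σ bonds, plus two π bonds — 2 electron domains, sp.
C9 carries 2 σ bonds, plus two π bonds, giving a steric number of 2, so it is sp.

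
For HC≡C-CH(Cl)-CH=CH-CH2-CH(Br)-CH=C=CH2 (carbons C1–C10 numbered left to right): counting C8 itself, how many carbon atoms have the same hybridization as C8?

4

C8 is sp2 (one π bond).
C1: sp
C2: sp
C3: sp3
C4: sp2 ✓
C5: sp2 ✓
C6: sp3
C7: sp3
C8: sp2 ✓
C9: sp
C10: sp2 ✓
4 carbons are sp2.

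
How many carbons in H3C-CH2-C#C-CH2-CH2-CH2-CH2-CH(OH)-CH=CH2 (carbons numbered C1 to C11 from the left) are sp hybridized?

C1: sp3
C2: sp3
C3: sp ✓
C4: sp ✓
C5: sp3
C6: sp3
C7: sp3
C8: sp3
C9: sp3
C10: sp2
C11: sp2
C3, C4 → 2 sp carbons.

2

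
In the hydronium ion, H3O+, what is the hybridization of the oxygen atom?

sp^3

Three σ bonds + one lone pair = steric number 4 → sp3.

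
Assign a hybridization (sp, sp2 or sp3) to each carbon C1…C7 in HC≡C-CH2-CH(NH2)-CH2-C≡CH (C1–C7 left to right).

C1 sp, C2 sp, C3 sp3, C4 sp3, C5 sp3, C6 sp, C7 sp

C1: 2 σ bonds, plus two π bonds; 2 regions of electron density → sp.
C2 — 2 σ bonds, plus two π bonds. Steric number 2, so sp.
C3: 4 σ bonds; 4 regions of electron density → sp3.
C4 (4 σ bonds) has steric number 4: sp3.
C5 is sp3: 4 σ bonds, 4 electron-density regions.
C6: 2 σ bonds, plus two π bonds — 2 electron domains, sp.
C7 has 2 σ bonds, plus two π bonds: steric number 2 → sp.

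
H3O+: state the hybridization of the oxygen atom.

Three σ bonds + one lone pair = steric number 4 → sp3.

sp^3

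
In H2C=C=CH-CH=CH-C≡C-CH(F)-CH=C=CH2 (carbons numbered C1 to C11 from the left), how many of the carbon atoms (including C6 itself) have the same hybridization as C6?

C6 is sp (two π bonds).
C1: sp2
C2: sp ✓
C3: sp2
C4: sp2
C5: sp2
C6: sp ✓
C7: sp ✓
C8: sp3
C9: sp2
C10: sp ✓
C11: sp2
4 carbons are sp.

4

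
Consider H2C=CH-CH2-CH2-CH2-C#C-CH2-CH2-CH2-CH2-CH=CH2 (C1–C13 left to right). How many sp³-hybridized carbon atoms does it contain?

7

C1: sp2
C2: sp2
C3: sp3 ✓
C4: sp3 ✓
C5: sp3 ✓
C6: sp
C7: sp
C8: sp3 ✓
C9: sp3 ✓
C10: sp3 ✓
C11: sp3 ✓
C12: sp2
C13: sp2
C3, C4, C5, C8, C9, C10, C11 → 7 sp3 carbons.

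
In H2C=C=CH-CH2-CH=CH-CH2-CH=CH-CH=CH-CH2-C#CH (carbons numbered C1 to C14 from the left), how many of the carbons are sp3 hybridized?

C1: sp2
C2: sp
C3: sp2
C4: sp3 ✓
C5: sp2
C6: sp2
C7: sp3 ✓
C8: sp2
C9: sp2
C10: sp2
C11: sp2
C12: sp3 ✓
C13: sp
C14: sp
C4, C7, C12 → 3 sp3 carbons.

3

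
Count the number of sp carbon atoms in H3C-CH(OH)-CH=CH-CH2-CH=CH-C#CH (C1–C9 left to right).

C1: sp3
C2: sp3
C3: sp2
C4: sp2
C5: sp3
C6: sp2
C7: sp2
C8: sp ✓
C9: sp ✓
C8, C9 → 2 sp carbons.

2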